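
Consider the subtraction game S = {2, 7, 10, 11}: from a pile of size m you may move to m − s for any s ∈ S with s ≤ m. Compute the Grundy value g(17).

0

Grundy values for subtraction set {2, 7, 10, 11}:
k:     0  1  2  3  4  5  6  7  8  9 10 11 12 13 14 15 16 17
g(k):  0  0  1  1  0  0  1  1  2  0  3  1  2  0  3  1  2  0
So g(17) = 0.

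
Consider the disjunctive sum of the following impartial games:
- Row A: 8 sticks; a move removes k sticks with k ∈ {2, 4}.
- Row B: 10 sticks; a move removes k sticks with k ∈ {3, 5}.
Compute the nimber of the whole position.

1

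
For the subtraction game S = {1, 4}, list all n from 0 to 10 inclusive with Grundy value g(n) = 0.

Grundy values for subtraction set {1, 4}:
k:     0  1  2  3  4  5  6  7  8  9 10
g(k):  0  1  0  1  2  0  1  0  1  2  0
The P-positions (g = 0) in 0..10 are 0, 2, 5, 7, 10.

0, 2, 5, 7, 10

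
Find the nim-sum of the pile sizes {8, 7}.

15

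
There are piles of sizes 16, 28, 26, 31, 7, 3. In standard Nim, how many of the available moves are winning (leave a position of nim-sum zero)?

Bitwise XOR of the heap sizes:
  10000  (16)
  11100  (28)
  11010  (26)
  11111  (31)
  00111  (7)
  00011  (3)
  -----
  01101  (13)
The overall nim-sum is X = 13. A pile of size p has a winning move iff p XOR X < p (reduce it to p XOR X).
  16: 16 XOR 13 = 29 ≥ 16 — no move.
  28: 28 XOR 13 = 17 < 28 — winning move (to 17).
  26: 26 XOR 13 = 23 < 26 — winning move (to 23).
  31: 31 XOR 13 = 18 < 31 — winning move (to 18).
  7: 7 XOR 13 = 10 ≥ 7 — no move.
  3: 3 XOR 13 = 14 ≥ 3 — no move.
That gives 3 winning moves.

3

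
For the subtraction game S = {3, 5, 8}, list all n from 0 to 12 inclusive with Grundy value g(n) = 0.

0, 1, 2, 11, 12

Build the Grundy sequence with g(k) = mex{g(k−s) : s ∈ {3, 5, 8}, s ≤ k}:
k:     0  1  2  3  4  5  6  7  8  9 10 11 12
g(k):  0  0  0  1  1  1  2  2  2  3  3  0  0
The P-positions (g = 0) in 0..12 are 0, 1, 2, 11, 12.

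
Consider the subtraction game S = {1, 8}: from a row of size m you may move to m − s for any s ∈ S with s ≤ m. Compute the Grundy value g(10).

Build the Grundy sequence with g(k) = mex{g(k−s) : s ∈ {1, 8}, s ≤ k}:
g(0) = mex{} = 0
g(1) = mex{0} = 1
g(2) = mex{1} = 0
g(3) = mex{0} = 1
g(4) = mex{1} = 0
g(5) = mex{0} = 1
g(6) = mex{1} = 0
g(7) = mex{0} = 1
g(8) = mex{0,1} = 2
g(9) = mex{1,2} = 0
g(10) = mex{0} = 1
So g(10) = 1.

1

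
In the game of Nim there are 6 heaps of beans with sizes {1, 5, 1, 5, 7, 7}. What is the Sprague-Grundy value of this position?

Compute the nim-sum pairwise:
1 ⊕ 5 = 4
4 ⊕ 1 = 5
5 ⊕ 5 = 0
0 ⊕ 7 = 7
7 ⊕ 7 = 0

0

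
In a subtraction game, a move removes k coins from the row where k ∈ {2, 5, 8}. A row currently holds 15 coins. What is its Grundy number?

2

Build the Grundy sequence with g(k) = mex{g(k−s) : s ∈ {2, 5, 8}, s ≤ k}:
k:     0  1  2  3  4  5  6  7  8  9 10 11 12 13 14 15
g(k):  0  0  1  1  0  2  1  0  2  1  0  0  1  1  0  2
So g(15) = 2.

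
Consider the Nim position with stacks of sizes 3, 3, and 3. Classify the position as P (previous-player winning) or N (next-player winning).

N-position

Nim-sum: 3 XOR 3 XOR 3 = 3.
The nim-sum is 3 ≠ 0, so this is an N-position: the player to move can win.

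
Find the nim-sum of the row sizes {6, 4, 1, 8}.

Compute the nim-sum pairwise:
6 ^ 4 = 2
2 ^ 1 = 3
3 ^ 8 = 11

11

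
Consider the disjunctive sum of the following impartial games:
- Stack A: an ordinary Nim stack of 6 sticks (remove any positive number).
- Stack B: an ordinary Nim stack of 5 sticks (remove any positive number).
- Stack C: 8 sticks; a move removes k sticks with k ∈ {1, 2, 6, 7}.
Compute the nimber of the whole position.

3

Stack A is a plain Nim stack of size 6, so its Grundy value is 6.
Stack B is a plain Nim stack of size 5, so its Grundy value is 5.
Grundy values for stack C (subtraction set {1, 2, 6, 7}):
k:     0  1  2  3  4  5  6  7  8
g(k):  0  1  2  0  1  2  3  4  0
So g(8) = 0.
By the Sprague-Grundy theorem, the Grundy value of a sum of independent games is the XOR of the component values.
Combined value = 6 ⊕ 5 ⊕ 0 = 3.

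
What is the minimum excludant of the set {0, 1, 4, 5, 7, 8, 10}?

2

The values 0, 1 are all present; 2 is the first non-negative integer missing from the set.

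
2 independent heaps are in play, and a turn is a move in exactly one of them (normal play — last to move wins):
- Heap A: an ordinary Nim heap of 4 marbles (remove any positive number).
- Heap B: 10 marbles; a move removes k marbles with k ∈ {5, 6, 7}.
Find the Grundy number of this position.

Heap A is a plain Nim heap of size 4, so its Grundy value is 4.
Grundy values for heap B (subtraction set {5, 6, 7}):
g(0) = mex{} = 0
g(1) = mex{} = 0
g(2) = mex{} = 0
g(3) = mex{} = 0
g(4) = mex{} = 0
g(5) = mex{0} = 1
g(6) = mex{0} = 1
g(7) = mex{0} = 1
g(8) = mex{0} = 1
g(9) = mex{0} = 1
g(10) = mex{0,1} = 2
So g(10) = 2.
By the Sprague-Grundy theorem, the Grundy value of a sum of independent games is the XOR of the component values.
Combined value = 4 XOR 2 = 6.

6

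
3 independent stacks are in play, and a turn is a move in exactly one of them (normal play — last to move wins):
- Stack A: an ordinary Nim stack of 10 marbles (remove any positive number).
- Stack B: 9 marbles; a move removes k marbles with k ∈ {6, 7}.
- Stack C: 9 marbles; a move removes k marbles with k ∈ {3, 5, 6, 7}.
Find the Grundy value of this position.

8

Stack A is a plain Nim stack of size 10, so its Grundy value is 10.
Build the Grundy sequence for stack B with g(k) = mex{g(k−s) : s ∈ {6, 7}, s ≤ k}:
k:     0  1  2  3  4  5  6  7  8  9
g(k):  0  0  0  0  0  0  1  1  1  1
So g(9) = 1.
Grundy values for stack C (subtraction set {3, 5, 6, 7}):
g(0) = mex{} = 0
g(1) = mex{} = 0
g(2) = mex{} = 0
g(3) = mex{0} = 1
g(4) = mex{0} = 1
g(5) = mex{0} = 1
g(6) = mex{0,1} = 2
g(7) = mex{0,1} = 2
g(8) = mex{0,1} = 2
g(9) = mex{0,1,2} = 3
So g(9) = 3.
By the Sprague-Grundy theorem, the Grundy value of a sum of independent games is the XOR of the component values.
Combined value = 10 XOR 1 XOR 3 = 8.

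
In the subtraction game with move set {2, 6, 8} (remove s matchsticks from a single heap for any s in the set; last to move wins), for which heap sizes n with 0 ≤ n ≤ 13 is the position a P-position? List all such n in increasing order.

0, 1, 4, 5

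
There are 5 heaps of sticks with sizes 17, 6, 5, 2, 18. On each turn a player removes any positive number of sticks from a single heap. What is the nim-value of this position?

2

Nim-sum: 17 ⊕ 6 ⊕ 5 ⊕ 2 ⊕ 18 = 2.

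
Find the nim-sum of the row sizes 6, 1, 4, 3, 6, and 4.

In binary:
  110  (6)
  001  (1)
  100  (4)
  011  (3)
  110  (6)
  100  (4)
  ---
  010  (2)

2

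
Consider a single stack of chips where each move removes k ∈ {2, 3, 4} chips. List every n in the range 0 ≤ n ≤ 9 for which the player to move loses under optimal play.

0, 1, 6, 7

Compute g(0), g(1), … for moves {2, 3, 4}:
k:     0  1  2  3  4  5  6  7  8  9
g(k):  0  0  1  1  2  2  0  0  1  1
The P-positions (g = 0) in 0..9 are 0, 1, 6, 7.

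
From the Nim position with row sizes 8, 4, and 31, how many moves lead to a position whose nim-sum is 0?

1

Write each in binary and XOR column by column:
  01000  (8)
  00100  (4)
  11111  (31)
  -----
  10011  (19)
The overall nim-sum is X = 19. A row of size p has a winning move iff p XOR X < p (reduce it to p XOR X).
  8: 8 XOR 19 = 27 ≥ 8 — no move.
  4: 4 XOR 19 = 23 ≥ 4 — no move.
  31: 31 XOR 19 = 12 < 31 — winning move (to 12).
That gives 1 winning move.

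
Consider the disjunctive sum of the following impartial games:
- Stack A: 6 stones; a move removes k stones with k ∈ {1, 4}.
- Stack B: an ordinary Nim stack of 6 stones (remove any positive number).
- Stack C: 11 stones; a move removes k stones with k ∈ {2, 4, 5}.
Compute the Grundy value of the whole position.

5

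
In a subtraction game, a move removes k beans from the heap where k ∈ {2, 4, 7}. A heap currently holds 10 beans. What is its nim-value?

2

Compute g(0), g(1), … for moves {2, 4, 7}:
k:     0  1  2  3  4  5  6  7  8  9 10
g(k):  0  0  1  1  2  2  0  3  1  0  2
So g(10) = 2.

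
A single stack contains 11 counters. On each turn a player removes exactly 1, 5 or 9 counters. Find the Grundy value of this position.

Compute g(0), g(1), … for moves {1, 5, 9}:
k:     0  1  2  3  4  5  6  7  8  9 10 11
g(k):  0  1  0  1  0  1  0  1  0  1  0  1
So g(11) = 1.

1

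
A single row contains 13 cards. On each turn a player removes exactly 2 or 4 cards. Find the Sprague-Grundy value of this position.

0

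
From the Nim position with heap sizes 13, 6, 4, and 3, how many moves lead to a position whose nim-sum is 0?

1

Compute the nim-sum pairwise:
13 ⊕ 6 = 11
11 ⊕ 4 = 15
15 ⊕ 3 = 12
The overall nim-sum is X = 12. A heap of size p has a winning move iff p XOR X < p (reduce it to p XOR X).
  13: 13 XOR 12 = 1 < 13 — winning move (to 1).
  6: 6 XOR 12 = 10 ≥ 6 — no move.
  4: 4 XOR 12 = 8 ≥ 4 — no move.
  3: 3 XOR 12 = 15 ≥ 3 — no move.
That gives 1 winning move.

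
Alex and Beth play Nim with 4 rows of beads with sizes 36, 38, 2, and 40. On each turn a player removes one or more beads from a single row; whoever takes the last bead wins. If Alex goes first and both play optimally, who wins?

Alex wins

In binary:
  100100  (36)
  100110  (38)
  000010  (2)
  101000  (40)
  ------
  101000  (40)
The nim-sum is 40 ≠ 0, so this is an N-position: the player to move can win; Alex has a winning move.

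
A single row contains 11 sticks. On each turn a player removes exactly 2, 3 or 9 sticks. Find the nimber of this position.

Compute g(0), g(1), … for moves {2, 3, 9}:
k:     0  1  2  3  4  5  6  7  8  9 10 11
g(k):  0  0  1  1  2  0  0  1  1  2  2  0
So g(11) = 0.

0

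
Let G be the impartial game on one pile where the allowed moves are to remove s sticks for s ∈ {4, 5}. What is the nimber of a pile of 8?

Build the Grundy sequence with g(k) = mex{g(k−s) : s ∈ {4, 5}, s ≤ k}:
g(0) = mex{} = 0
g(1) = mex{} = 0
g(2) = mex{} = 0
g(3) = mex{} = 0
g(4) = mex{0} = 1
g(5) = mex{0} = 1
g(6) = mex{0} = 1
g(7) = mex{0} = 1
g(8) = mex{0,1} = 2
So g(8) = 2.

2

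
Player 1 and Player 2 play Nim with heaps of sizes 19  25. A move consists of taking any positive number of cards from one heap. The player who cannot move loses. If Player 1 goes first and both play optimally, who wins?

In binary:
  10011  (19)
  11001  (25)
  -----
  01010  (10)
The nim-sum is 10 ≠ 0, so this is an N-position: the player to move can win; Player 1 has a winning move.

Player 1 wins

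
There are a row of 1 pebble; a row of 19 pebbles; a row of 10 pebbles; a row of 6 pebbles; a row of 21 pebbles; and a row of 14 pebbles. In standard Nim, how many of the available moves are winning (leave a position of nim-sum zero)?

Bitwise XOR of the heap sizes:
  00001  (1)
  10011  (19)
  01010  (10)
  00110  (6)
  10101  (21)
  01110  (14)
  -----
  00101  (5)
The overall nim-sum is X = 5. A row of size p has a winning move iff p XOR X < p (reduce it to p XOR X).
  1: 1 XOR 5 = 4 ≥ 1 — no move.
  19: 19 XOR 5 = 22 ≥ 19 — no move.
  10: 10 XOR 5 = 15 ≥ 10 — no move.
  6: 6 XOR 5 = 3 < 6 — winning move (to 3).
  21: 21 XOR 5 = 16 < 21 — winning move (to 16).
  14: 14 XOR 5 = 11 < 14 — winning move (to 11).
That gives 3 winning moves.

3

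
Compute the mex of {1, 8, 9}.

0 is not in the set, so the mex is 0.

0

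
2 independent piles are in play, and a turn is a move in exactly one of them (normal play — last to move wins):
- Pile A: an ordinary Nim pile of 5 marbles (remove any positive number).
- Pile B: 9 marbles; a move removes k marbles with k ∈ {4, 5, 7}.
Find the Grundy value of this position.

Pile A is a plain Nim pile of size 5, so its Grundy value is 5.
For pile B, compute g(0), g(1), … with moves {4, 5, 7}:
g(0) = mex{} = 0
g(1) = mex{} = 0
g(2) = mex{} = 0
g(3) = mex{} = 0
g(4) = mex{0} = 1
g(5) = mex{0} = 1
g(6) = mex{0} = 1
g(7) = mex{0} = 1
g(8) = mex{0,1} = 2
g(9) = mex{0,1} = 2
So g(9) = 2.
The value of a disjunctive sum is the nim-sum of the parts.
Combined value = 5 ⊕ 2 = 7.

7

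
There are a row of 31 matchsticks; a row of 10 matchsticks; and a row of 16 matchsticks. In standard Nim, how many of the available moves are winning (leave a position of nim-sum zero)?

1

Nim-sum: 31 ⊕ 10 ⊕ 16 = 5.
The overall nim-sum is X = 5. A row of size p has a winning move iff p XOR X < p (reduce it to p XOR X).
  31: 31 XOR 5 = 26 < 31 — winning move (to 26).
  10: 10 XOR 5 = 15 ≥ 10 — no move.
  16: 16 XOR 5 = 21 ≥ 16 — no move.
That gives 1 winning move.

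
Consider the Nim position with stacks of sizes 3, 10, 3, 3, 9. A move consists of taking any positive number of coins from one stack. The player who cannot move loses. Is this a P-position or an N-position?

P-position

Nim-sum: 3 ⊕ 10 ⊕ 3 ⊕ 3 ⊕ 9 = 0.
The nim-sum is 0, so this is a P-position: the player to move is in a losing position under optimal play.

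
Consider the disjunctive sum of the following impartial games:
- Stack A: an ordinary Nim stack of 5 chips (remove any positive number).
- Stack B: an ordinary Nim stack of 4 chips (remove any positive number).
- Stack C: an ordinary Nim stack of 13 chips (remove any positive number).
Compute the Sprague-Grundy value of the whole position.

12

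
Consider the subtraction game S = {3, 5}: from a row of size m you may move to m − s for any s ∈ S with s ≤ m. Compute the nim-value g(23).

Grundy values for subtraction set {3, 5}:
k:     0  1  2  3  4  5  6  7  8  9 10 11 12 13 14 15 16 17 18 19 20 21 22 23
g(k):  0  0  0  1  1  1  2  2  0  0  0  1  1  1  2  2  0  0  0  1  1  1  2  2
So g(23) = 2.

2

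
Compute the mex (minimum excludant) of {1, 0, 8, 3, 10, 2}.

4

The values 0, 1, 2, 3 are all present; 4 is the first non-negative integer missing from the set.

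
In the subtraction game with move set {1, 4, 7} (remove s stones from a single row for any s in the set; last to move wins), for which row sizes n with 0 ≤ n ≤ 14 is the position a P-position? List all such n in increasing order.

0, 2, 5, 8, 10, 13

Build the Grundy sequence with g(k) = mex{g(k−s) : s ∈ {1, 4, 7}, s ≤ k}:
k:     0  1  2  3  4  5  6  7  8  9 10 11 12 13 14
g(k):  0  1  0  1  2  0  1  2  0  1  0  1  2  0  1
The P-positions (g = 0) in 0..14 are 0, 2, 5, 8, 10, 13.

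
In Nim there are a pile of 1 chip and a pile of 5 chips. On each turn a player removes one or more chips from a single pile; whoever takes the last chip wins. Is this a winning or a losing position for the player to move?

Winning position

Compute the nim-sum pairwise:
1 ⊕ 5 = 4
The nim-sum is 4 ≠ 0, so this is an N-position: the player to move can win.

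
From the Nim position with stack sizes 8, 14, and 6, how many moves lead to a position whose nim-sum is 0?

0

In binary:
  1000  (8)
  1110  (14)
  0110  (6)
  ----
  0000  (0)
The nim-sum is already 0, so every move leaves a nonzero nim-sum — there are no winning moves.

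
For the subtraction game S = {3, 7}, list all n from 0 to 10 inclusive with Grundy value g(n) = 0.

0, 1, 2, 6, 10

Grundy values for subtraction set {3, 7}:
k:     0  1  2  3  4  5  6  7  8  9 10
g(k):  0  0  0  1  1  1  0  2  2  1  0
The P-positions (g = 0) in 0..10 are 0, 1, 2, 6, 10.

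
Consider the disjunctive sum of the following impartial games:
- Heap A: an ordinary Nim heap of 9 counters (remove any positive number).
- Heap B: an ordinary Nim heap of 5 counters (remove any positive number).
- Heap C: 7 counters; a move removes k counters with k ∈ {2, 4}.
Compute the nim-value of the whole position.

Heap A is a plain Nim heap of size 9, so its Grundy value is 9.
Heap B is a plain Nim heap of size 5, so its Grundy value is 5.
Build the Grundy sequence for heap C with g(k) = mex{g(k−s) : s ∈ {2, 4}, s ≤ k}:
g(0) = mex{} = 0
g(1) = mex{} = 0
g(2) = mex{0} = 1
g(3) = mex{0} = 1
g(4) = mex{0,1} = 2
g(5) = mex{0,1} = 2
g(6) = mex{1,2} = 0
g(7) = mex{1,2} = 0
So g(7) = 0.
The value of a disjunctive sum is the nim-sum of the parts.
Combined value = 9 XOR 5 XOR 0 = 12.

12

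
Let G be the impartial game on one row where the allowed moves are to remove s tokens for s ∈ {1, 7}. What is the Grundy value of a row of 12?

Grundy values for subtraction set {1, 7}:
k:     0  1  2  3  4  5  6  7  8  9 10 11 12
g(k):  0  1  0  1  0  1  0  1  0  1  0  1  0
So g(12) = 0.

0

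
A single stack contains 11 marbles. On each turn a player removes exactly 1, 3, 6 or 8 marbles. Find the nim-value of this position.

Compute g(0), g(1), … for moves {1, 3, 6, 8}:
k:     0  1  2  3  4  5  6  7  8  9 10 11
g(k):  0  1  0  1  0  1  2  3  2  0  1  0
So g(11) = 0.

0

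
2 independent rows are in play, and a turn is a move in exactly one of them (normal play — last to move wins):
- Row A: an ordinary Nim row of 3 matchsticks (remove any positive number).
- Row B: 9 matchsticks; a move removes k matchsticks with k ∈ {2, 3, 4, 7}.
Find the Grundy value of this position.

Row A is a plain Nim row of size 3, so its Grundy value is 3.
Build the Grundy sequence for row B with g(k) = mex{g(k−s) : s ∈ {2, 3, 4, 7}, s ≤ k}:
k:     0  1  2  3  4  5  6  7  8  9
g(k):  0  0  1  1  2  2  0  3  1  4
So g(9) = 4.
By the Sprague-Grundy theorem, the Grundy value of a sum of independent games is the XOR of the component values.
Combined value = 3 XOR 4 = 7.

7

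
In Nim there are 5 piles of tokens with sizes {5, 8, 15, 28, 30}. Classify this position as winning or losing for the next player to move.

Write each in binary and XOR column by column:
  00101  (5)
  01000  (8)
  01111  (15)
  11100  (28)
  11110  (30)
  -----
  00000  (0)
The nim-sum is 0, so this is a P-position: the player to move is in a losing position under optimal play.

Losing position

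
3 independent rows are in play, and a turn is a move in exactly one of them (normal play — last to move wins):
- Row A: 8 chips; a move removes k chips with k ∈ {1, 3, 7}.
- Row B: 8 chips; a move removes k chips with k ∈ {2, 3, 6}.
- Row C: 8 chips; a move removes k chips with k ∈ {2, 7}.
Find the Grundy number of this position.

0

Grundy values for row A (subtraction set {1, 3, 7}):
k:     0  1  2  3  4  5  6  7  8
g(k):  0  1  0  1  0  1  0  1  0
So g(8) = 0.
Build the Grundy sequence for row B with g(k) = mex{g(k−s) : s ∈ {2, 3, 6}, s ≤ k}:
k:     0  1  2  3  4  5  6  7  8
g(k):  0  0  1  1  2  0  3  1  2
So g(8) = 2.
Build the Grundy sequence for row C with g(k) = mex{g(k−s) : s ∈ {2, 7}, s ≤ k}:
g(0) = mex{} = 0
g(1) = mex{} = 0
g(2) = mex{0} = 1
g(3) = mex{0} = 1
g(4) = mex{1} = 0
g(5) = mex{1} = 0
g(6) = mex{0} = 1
g(7) = mex{0} = 1
g(8) = mex{0,1} = 2
So g(8) = 2.
The value of a disjunctive sum is the nim-sum of the parts.
Combined value = 0 ⊕ 2 ⊕ 2 = 0.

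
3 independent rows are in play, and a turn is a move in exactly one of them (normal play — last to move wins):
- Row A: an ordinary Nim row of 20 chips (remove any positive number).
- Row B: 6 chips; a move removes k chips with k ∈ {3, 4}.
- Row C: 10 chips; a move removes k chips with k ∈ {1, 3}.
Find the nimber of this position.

22

Row A is a plain Nim row of size 20, so its Grundy value is 20.
Grundy values for row B (subtraction set {3, 4}):
k:     0  1  2  3  4  5  6
g(k):  0  0  0  1  1  1  2
So g(6) = 2.
Build the Grundy sequence for row C with g(k) = mex{g(k−s) : s ∈ {1, 3}, s ≤ k}:
k:     0  1  2  3  4  5  6  7  8  9 10
g(k):  0  1  0  1  0  1  0  1  0  1  0
So g(10) = 0.
By the Sprague-Grundy theorem, the Grundy value of a sum of independent games is the XOR of the component values.
Combined value = 20 XOR 2 XOR 0 = 22.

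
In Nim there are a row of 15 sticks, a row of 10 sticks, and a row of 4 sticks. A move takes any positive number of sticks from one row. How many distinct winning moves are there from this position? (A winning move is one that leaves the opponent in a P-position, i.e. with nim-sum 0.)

Compute the nim-sum pairwise:
15 ⊕ 10 = 5
5 ⊕ 4 = 1
The overall nim-sum is X = 1. A row of size p has a winning move iff p XOR X < p (reduce it to p XOR X).
  15: 15 XOR 1 = 14 < 15 — winning move (to 14).
  10: 10 XOR 1 = 11 ≥ 10 — no move.
  4: 4 XOR 1 = 5 ≥ 4 — no move.
That gives 1 winning move.

1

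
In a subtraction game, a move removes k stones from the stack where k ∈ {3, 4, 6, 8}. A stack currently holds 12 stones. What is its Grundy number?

0

Build the Grundy sequence with g(k) = mex{g(k−s) : s ∈ {3, 4, 6, 8}, s ≤ k}:
g(0) = mex{} = 0
g(1) = mex{} = 0
g(2) = mex{} = 0
g(3) = mex{0} = 1
g(4) = mex{0} = 1
g(5) = mex{0} = 1
g(6) = mex{0,1} = 2
g(7) = mex{0,1} = 2
g(8) = mex{0,1} = 2
g(9) = mex{0,1,2} = 3
g(10) = mex{0,1,2} = 3
g(11) = mex{1,2} = 0
g(12) = mex{1,2,3} = 0
So g(12) = 0.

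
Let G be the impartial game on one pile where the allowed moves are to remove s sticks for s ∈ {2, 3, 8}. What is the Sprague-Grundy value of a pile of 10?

Grundy values for subtraction set {2, 3, 8}:
g(0) = mex{} = 0
g(1) = mex{} = 0
g(2) = mex{0} = 1
g(3) = mex{0} = 1
g(4) = mex{0,1} = 2
g(5) = mex{1} = 0
g(6) = mex{1,2} = 0
g(7) = mex{0,2} = 1
g(8) = mex{0} = 1
g(9) = mex{0,1} = 2
g(10) = mex{1} = 0
So g(10) = 0.

0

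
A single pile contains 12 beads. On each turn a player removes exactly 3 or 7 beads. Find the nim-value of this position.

Grundy values for subtraction set {3, 7}:
k:     0  1  2  3  4  5  6  7  8  9 10 11 12
g(k):  0  0  0  1  1  1  0  2  2  1  0  0  0
So g(12) = 0.

0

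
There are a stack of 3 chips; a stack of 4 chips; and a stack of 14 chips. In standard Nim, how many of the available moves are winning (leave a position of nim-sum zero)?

1

In binary:
  0011  (3)
  0100  (4)
  1110  (14)
  ----
  1001  (9)
The overall nim-sum is X = 9. A stack of size p has a winning move iff p XOR X < p (reduce it to p XOR X).
  3: 3 XOR 9 = 10 ≥ 3 — no move.
  4: 4 XOR 9 = 13 ≥ 4 — no move.
  14: 14 XOR 9 = 7 < 14 — winning move (to 7).
That gives 1 winning move.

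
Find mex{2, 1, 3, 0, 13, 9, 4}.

5

The values 0, 1, 2, 3, 4 are all present; 5 is the first non-negative integer missing from the set.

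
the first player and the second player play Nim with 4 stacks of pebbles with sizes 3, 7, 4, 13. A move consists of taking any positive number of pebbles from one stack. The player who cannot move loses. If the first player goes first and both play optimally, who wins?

the first player wins

Nim-sum: 3 XOR 7 XOR 4 XOR 13 = 13.
The nim-sum is 13 ≠ 0, so this is an N-position: the player to move can win; the first player has a winning move.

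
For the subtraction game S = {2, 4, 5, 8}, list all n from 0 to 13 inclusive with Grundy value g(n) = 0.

0, 1, 7, 10, 13

Grundy values for subtraction set {2, 4, 5, 8}:
g(0) = mex{} = 0
g(1) = mex{} = 0
g(2) = mex{0} = 1
g(3) = mex{0} = 1
g(4) = mex{0,1} = 2
g(5) = mex{0,1} = 2
g(6) = mex{0,1,2} = 3
g(7) = mex{1,2} = 0
g(8) = mex{0,1,2,3} = 4
g(9) = mex{0,2} = 1
g(10) = mex{1,2,3,4} = 0
g(11) = mex{0,1,3} = 2
g(12) = mex{0,2,4} = 1
g(13) = mex{1,2,4} = 0
The P-positions (g = 0) in 0..13 are 0, 1, 7, 10, 13.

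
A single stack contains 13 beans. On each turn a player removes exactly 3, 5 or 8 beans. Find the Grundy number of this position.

0

Build the Grundy sequence with g(k) = mex{g(k−s) : s ∈ {3, 5, 8}, s ≤ k}:
k:     0  1  2  3  4  5  6  7  8  9 10 11 12 13
g(k):  0  0  0  1  1  1  2  2  2  3  3  0  0  0
So g(13) = 0.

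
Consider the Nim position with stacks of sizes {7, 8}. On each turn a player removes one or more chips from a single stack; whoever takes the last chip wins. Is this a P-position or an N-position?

N-position

Compute the nim-sum pairwise:
7 ⊕ 8 = 15
The nim-sum is 15 ≠ 0, so this is an N-position: the player to move can win.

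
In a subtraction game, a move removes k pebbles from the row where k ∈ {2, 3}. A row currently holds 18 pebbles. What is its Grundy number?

1

Compute g(0), g(1), … for moves {2, 3}:
k:     0  1  2  3  4  5  6  7  8  9 10 11 12 13 14 15 16 17 18
g(k):  0  0  1  1  2  0  0  1  1  2  0  0  1  1  2  0  0  1  1
So g(18) = 1.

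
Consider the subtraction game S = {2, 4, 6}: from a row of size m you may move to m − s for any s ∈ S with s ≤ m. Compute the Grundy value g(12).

Grundy values for subtraction set {2, 4, 6}:
k:     0  1  2  3  4  5  6  7  8  9 10 11 12
g(k):  0  0  1  1  2  2  3  3  0  0  1  1  2
So g(12) = 2.

2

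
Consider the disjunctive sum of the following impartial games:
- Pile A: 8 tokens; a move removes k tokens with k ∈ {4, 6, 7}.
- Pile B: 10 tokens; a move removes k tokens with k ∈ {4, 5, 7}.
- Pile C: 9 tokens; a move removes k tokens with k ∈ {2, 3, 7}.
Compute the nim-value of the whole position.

2

Build the Grundy sequence for pile A with g(k) = mex{g(k−s) : s ∈ {4, 6, 7}, s ≤ k}:
g(0) = mex{} = 0
g(1) = mex{} = 0
g(2) = mex{} = 0
g(3) = mex{} = 0
g(4) = mex{0} = 1
g(5) = mex{0} = 1
g(6) = mex{0} = 1
g(7) = mex{0} = 1
g(8) = mex{0,1} = 2
So g(8) = 2.
For pile B, compute g(0), g(1), … with moves {4, 5, 7}:
k:     0  1  2  3  4  5  6  7  8  9 10
g(k):  0  0  0  0  1  1  1  1  2  2  2
So g(10) = 2.
Grundy values for pile C (subtraction set {2, 3, 7}):
g(0) = mex{} = 0
g(1) = mex{} = 0
g(2) = mex{0} = 1
g(3) = mex{0} = 1
g(4) = mex{0,1} = 2
g(5) = mex{1} = 0
g(6) = mex{1,2} = 0
g(7) = mex{0,2} = 1
g(8) = mex{0} = 1
g(9) = mex{0,1} = 2
So g(9) = 2.
The value of a disjunctive sum is the nim-sum of the parts.
Combined value = 2 XOR 2 XOR 2 = 2.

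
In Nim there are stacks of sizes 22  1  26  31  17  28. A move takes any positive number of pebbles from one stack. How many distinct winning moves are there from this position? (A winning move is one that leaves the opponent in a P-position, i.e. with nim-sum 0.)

5

Compute the nim-sum pairwise:
22 ^ 1 = 23
23 ^ 26 = 13
13 ^ 31 = 18
18 ^ 17 = 3
3 ^ 28 = 31
The overall nim-sum is X = 31. A stack of size p has a winning move iff p XOR X < p (reduce it to p XOR X).
  22: 22 XOR 31 = 9 < 22 — winning move (to 9).
  1: 1 XOR 31 = 30 ≥ 1 — no move.
  26: 26 XOR 31 = 5 < 26 — winning move (to 5).
  31: 31 XOR 31 = 0 < 31 — winning move (to 0).
  17: 17 XOR 31 = 14 < 17 — winning move (to 14).
  28: 28 XOR 31 = 3 < 28 — winning move (to 3).
That gives 5 winning moves.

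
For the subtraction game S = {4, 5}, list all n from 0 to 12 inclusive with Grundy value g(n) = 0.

Build the Grundy sequence with g(k) = mex{g(k−s) : s ∈ {4, 5}, s ≤ k}:
g(0) = mex{} = 0
g(1) = mex{} = 0
g(2) = mex{} = 0
g(3) = mex{} = 0
g(4) = mex{0} = 1
g(5) = mex{0} = 1
g(6) = mex{0} = 1
g(7) = mex{0} = 1
g(8) = mex{0,1} = 2
g(9) = mex{1} = 0
g(10) = mex{1} = 0
g(11) = mex{1} = 0
g(12) = mex{1,2} = 0
The P-positions (g = 0) in 0..12 are 0, 1, 2, 3, 9, 10, 11, 12.

0, 1, 2, 3, 9, 10, 11, 12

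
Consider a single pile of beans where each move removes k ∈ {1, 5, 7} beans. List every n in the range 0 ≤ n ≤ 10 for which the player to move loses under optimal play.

0, 2, 4, 6, 8, 10

Grundy values for subtraction set {1, 5, 7}:
g(0) = mex{} = 0
g(1) = mex{0} = 1
g(2) = mex{1} = 0
g(3) = mex{0} = 1
g(4) = mex{1} = 0
g(5) = mex{0} = 1
g(6) = mex{1} = 0
g(7) = mex{0} = 1
g(8) = mex{1} = 0
g(9) = mex{0} = 1
g(10) = mex{1} = 0
The P-positions (g = 0) in 0..10 are 0, 2, 4, 6, 8, 10.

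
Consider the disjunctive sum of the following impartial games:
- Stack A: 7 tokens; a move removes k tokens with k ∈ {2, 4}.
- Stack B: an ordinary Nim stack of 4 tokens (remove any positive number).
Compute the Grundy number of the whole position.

4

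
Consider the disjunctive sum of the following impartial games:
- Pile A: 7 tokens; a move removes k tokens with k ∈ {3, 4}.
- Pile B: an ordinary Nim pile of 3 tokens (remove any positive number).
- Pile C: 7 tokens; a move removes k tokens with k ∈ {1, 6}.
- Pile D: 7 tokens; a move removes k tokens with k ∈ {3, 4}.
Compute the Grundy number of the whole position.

3

Grundy values for pile A (subtraction set {3, 4}):
k:     0  1  2  3  4  5  6  7
g(k):  0  0  0  1  1  1  2  0
So g(7) = 0.
Pile B is a plain Nim pile of size 3, so its Grundy value is 3.
Build the Grundy sequence for pile C with g(k) = mex{g(k−s) : s ∈ {1, 6}, s ≤ k}:
g(0) = mex{} = 0
g(1) = mex{0} = 1
g(2) = mex{1} = 0
g(3) = mex{0} = 1
g(4) = mex{1} = 0
g(5) = mex{0} = 1
g(6) = mex{0,1} = 2
g(7) = mex{1,2} = 0
So g(7) = 0.
Build the Grundy sequence for pile D with g(k) = mex{g(k−s) : s ∈ {3, 4}, s ≤ k}:
k:     0  1  2  3  4  5  6  7
g(k):  0  0  0  1  1  1  2  0
So g(7) = 0.
By the Sprague-Grundy theorem, the Grundy value of a sum of independent games is the XOR of the component values.
Combined value = 0 XOR 3 XOR 0 XOR 0 = 3.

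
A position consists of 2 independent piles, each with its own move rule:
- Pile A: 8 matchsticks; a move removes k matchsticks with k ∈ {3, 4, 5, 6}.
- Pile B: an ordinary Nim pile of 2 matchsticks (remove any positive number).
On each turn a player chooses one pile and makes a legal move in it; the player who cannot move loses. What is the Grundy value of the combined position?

Grundy values for pile A (subtraction set {3, 4, 5, 6}):
k:     0  1  2  3  4  5  6  7  8
g(k):  0  0  0  1  1  1  2  2  2
So g(8) = 2.
Pile B is a plain Nim pile of size 2, so its Grundy value is 2.
The value of a disjunctive sum is the nim-sum of the parts.
Combined value = 2 ⊕ 2 = 0.

0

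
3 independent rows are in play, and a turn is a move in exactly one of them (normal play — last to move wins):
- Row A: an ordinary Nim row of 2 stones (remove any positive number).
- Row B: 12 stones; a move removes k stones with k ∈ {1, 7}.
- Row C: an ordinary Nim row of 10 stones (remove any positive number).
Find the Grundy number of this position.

Row A is a plain Nim row of size 2, so its Grundy value is 2.
Build the Grundy sequence for row B with g(k) = mex{g(k−s) : s ∈ {1, 7}, s ≤ k}:
g(0) = mex{} = 0
g(1) = mex{0} = 1
g(2) = mex{1} = 0
g(3) = mex{0} = 1
g(4) = mex{1} = 0
g(5) = mex{0} = 1
g(6) = mex{1} = 0
g(7) = mex{0} = 1
g(8) = mex{1} = 0
g(9) = mex{0} = 1
g(10) = mex{1} = 0
g(11) = mex{0} = 1
g(12) = mex{1} = 0
So g(12) = 0.
Row C is a plain Nim row of size 10, so its Grundy value is 10.
By the Sprague-Grundy theorem, the Grundy value of a sum of independent games is the XOR of the component values.
Combined value = 2 ⊕ 0 ⊕ 10 = 8.

8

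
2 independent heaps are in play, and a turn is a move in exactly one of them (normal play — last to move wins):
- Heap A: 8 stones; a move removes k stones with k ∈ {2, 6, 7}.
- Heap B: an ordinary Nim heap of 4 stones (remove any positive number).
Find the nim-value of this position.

Build the Grundy sequence for heap A with g(k) = mex{g(k−s) : s ∈ {2, 6, 7}, s ≤ k}:
k:     0  1  2  3  4  5  6  7  8
g(k):  0  0  1  1  0  0  1  1  2
So g(8) = 2.
Heap B is a plain Nim heap of size 4, so its Grundy value is 4.
By the Sprague-Grundy theorem, the Grundy value of a sum of independent games is the XOR of the component values.
Combined value = 2 XOR 4 = 6.

6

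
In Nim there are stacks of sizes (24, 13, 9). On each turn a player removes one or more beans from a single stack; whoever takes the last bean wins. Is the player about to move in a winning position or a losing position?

Write each in binary and XOR column by column:
  11000  (24)
  01101  (13)
  01001  (9)
  -----
  11100  (28)
The nim-sum is 28 ≠ 0, so this is an N-position: the player to move can win.

Winning position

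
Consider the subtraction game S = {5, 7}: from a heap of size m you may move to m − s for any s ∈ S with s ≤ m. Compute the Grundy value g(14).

0

Build the Grundy sequence with g(k) = mex{g(k−s) : s ∈ {5, 7}, s ≤ k}:
g(0) = mex{} = 0
g(1) = mex{} = 0
g(2) = mex{} = 0
g(3) = mex{} = 0
g(4) = mex{} = 0
g(5) = mex{0} = 1
g(6) = mex{0} = 1
g(7) = mex{0} = 1
g(8) = mex{0} = 1
g(9) = mex{0} = 1
g(10) = mex{0,1} = 2
g(11) = mex{0,1} = 2
g(12) = mex{1} = 0
g(13) = mex{1} = 0
g(14) = mex{1} = 0
So g(14) = 0.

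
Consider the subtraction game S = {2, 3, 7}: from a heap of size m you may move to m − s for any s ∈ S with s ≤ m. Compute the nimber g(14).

Build the Grundy sequence with g(k) = mex{g(k−s) : s ∈ {2, 3, 7}, s ≤ k}:
k:     0  1  2  3  4  5  6  7  8  9 10 11 12 13 14
g(k):  0  0  1  1  2  0  0  1  1  2  0  0  1  1  2
So g(14) = 2.

2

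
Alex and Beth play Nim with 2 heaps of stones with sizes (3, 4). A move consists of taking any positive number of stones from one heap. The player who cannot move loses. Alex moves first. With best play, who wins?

Bitwise XOR of the heap sizes:
  011  (3)
  100  (4)
  ---
  111  (7)
The nim-sum is 7 ≠ 0, so this is an N-position: the player to move can win; Alex has a winning move.

Alex wins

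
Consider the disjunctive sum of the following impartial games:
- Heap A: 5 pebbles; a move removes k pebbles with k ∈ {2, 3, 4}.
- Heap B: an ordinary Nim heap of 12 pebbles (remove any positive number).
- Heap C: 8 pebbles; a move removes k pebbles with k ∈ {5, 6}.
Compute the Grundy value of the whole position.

Build the Grundy sequence for heap A with g(k) = mex{g(k−s) : s ∈ {2, 3, 4}, s ≤ k}:
g(0) = mex{} = 0
g(1) = mex{} = 0
g(2) = mex{0} = 1
g(3) = mex{0} = 1
g(4) = mex{0,1} = 2
g(5) = mex{0,1} = 2
So g(5) = 2.
Heap B is a plain Nim heap of size 12, so its Grundy value is 12.
Build the Grundy sequence for heap C with g(k) = mex{g(k−s) : s ∈ {5, 6}, s ≤ k}:
g(0) = mex{} = 0
g(1) = mex{} = 0
g(2) = mex{} = 0
g(3) = mex{} = 0
g(4) = mex{} = 0
g(5) = mex{0} = 1
g(6) = mex{0} = 1
g(7) = mex{0} = 1
g(8) = mex{0} = 1
So g(8) = 1.
The value of a disjunctive sum is the nim-sum of the parts.
Combined value = 2 XOR 12 XOR 1 = 15.

15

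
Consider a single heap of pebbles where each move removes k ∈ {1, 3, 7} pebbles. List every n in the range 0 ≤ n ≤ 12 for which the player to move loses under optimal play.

Build the Grundy sequence with g(k) = mex{g(k−s) : s ∈ {1, 3, 7}, s ≤ k}:
g(0) = mex{} = 0
g(1) = mex{0} = 1
g(2) = mex{1} = 0
g(3) = mex{0} = 1
g(4) = mex{1} = 0
g(5) = mex{0} = 1
g(6) = mex{1} = 0
g(7) = mex{0} = 1
g(8) = mex{1} = 0
g(9) = mex{0} = 1
g(10) = mex{1} = 0
g(11) = mex{0} = 1
g(12) = mex{1} = 0
The P-positions (g = 0) in 0..12 are 0, 2, 4, 6, 8, 10, 12.

0, 2, 4, 6, 8, 10, 12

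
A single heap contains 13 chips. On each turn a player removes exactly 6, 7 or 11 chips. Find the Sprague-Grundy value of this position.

Compute g(0), g(1), … for moves {6, 7, 11}:
k:     0  1  2  3  4  5  6  7  8  9 10 11 12 13
g(k):  0  0  0  0  0  0  1  1  1  1  1  1  2  2
So g(13) = 2.

2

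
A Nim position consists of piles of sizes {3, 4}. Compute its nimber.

7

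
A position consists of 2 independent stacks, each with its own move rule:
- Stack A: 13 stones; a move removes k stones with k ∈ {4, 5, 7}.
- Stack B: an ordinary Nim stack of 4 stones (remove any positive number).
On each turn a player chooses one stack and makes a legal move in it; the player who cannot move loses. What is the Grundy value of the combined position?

Grundy values for stack A (subtraction set {4, 5, 7}):
k:     0  1  2  3  4  5  6  7  8  9 10 11 12 13
g(k):  0  0  0  0  1  1  1  1  2  2  2  0  0  0
So g(13) = 0.
Stack B is a plain Nim stack of size 4, so its Grundy value is 4.
The value of a disjunctive sum is the nim-sum of the parts.
Combined value = 0 XOR 4 = 4.

4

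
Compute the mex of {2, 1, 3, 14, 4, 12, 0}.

5

The values 0, 1, 2, 3, 4 are all present; 5 is the first non-negative integer missing from the set.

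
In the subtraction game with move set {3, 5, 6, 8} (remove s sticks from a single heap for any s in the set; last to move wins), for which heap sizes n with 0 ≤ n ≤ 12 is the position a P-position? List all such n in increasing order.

Compute g(0), g(1), … for moves {3, 5, 6, 8}:
g(0) = mex{} = 0
g(1) = mex{} = 0
g(2) = mex{} = 0
g(3) = mex{0} = 1
g(4) = mex{0} = 1
g(5) = mex{0} = 1
g(6) = mex{0,1} = 2
g(7) = mex{0,1} = 2
g(8) = mex{0,1} = 2
g(9) = mex{0,1,2} = 3
g(10) = mex{0,1,2} = 3
g(11) = mex{1,2} = 0
g(12) = mex{1,2,3} = 0
The P-positions (g = 0) in 0..12 are 0, 1, 2, 11, 12.

0, 1, 2, 11, 12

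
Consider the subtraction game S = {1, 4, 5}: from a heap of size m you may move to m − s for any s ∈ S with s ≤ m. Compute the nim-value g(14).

Compute g(0), g(1), … for moves {1, 4, 5}:
g(0) = mex{} = 0
g(1) = mex{0} = 1
g(2) = mex{1} = 0
g(3) = mex{0} = 1
g(4) = mex{0,1} = 2
g(5) = mex{0,1,2} = 3
g(6) = mex{0,1,3} = 2
g(7) = mex{0,1,2} = 3
g(8) = mex{1,2,3} = 0
g(9) = mex{0,2,3} = 1
g(10) = mex{1,2,3} = 0
g(11) = mex{0,2,3} = 1
g(12) = mex{0,1,3} = 2
g(13) = mex{0,1,2} = 3
g(14) = mex{0,1,3} = 2
So g(14) = 2.

2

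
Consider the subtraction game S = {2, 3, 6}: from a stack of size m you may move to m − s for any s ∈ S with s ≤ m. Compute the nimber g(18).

0

Compute g(0), g(1), … for moves {2, 3, 6}:
k:     0  1  2  3  4  5  6  7  8  9 10 11 12 13 14 15 16 17 18
g(k):  0  0  1  1  2  0  3  1  2  0  0  1  1  2  0  3  1  2  0
So g(18) = 0.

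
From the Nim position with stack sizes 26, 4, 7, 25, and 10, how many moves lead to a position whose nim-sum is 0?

In binary:
  11010  (26)
  00100  (4)
  00111  (7)
  11001  (25)
  01010  (10)
  -----
  01010  (10)
The overall nim-sum is X = 10. A stack of size p has a winning move iff p XOR X < p (reduce it to p XOR X).
  26: 26 XOR 10 = 16 < 26 — winning move (to 16).
  4: 4 XOR 10 = 14 ≥ 4 — no move.
  7: 7 XOR 10 = 13 ≥ 7 — no move.
  25: 25 XOR 10 = 19 < 25 — winning move (to 19).
  10: 10 XOR 10 = 0 < 10 — winning move (to 0).
That gives 3 winning moves.

3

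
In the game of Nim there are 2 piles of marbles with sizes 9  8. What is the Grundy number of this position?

1

Bitwise XOR of the heap sizes:
  1001  (9)
  1000  (8)
  ----
  0001  (1)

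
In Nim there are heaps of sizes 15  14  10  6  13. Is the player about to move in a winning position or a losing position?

Losing position

Bitwise XOR of the heap sizes:
  1111  (15)
  1110  (14)
  1010  (10)
  0110  (6)
  1101  (13)
  ----
  0000  (0)
The nim-sum is 0, so this is a P-position: the player to move is in a losing position under optimal play.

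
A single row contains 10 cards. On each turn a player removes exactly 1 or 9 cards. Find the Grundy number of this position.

0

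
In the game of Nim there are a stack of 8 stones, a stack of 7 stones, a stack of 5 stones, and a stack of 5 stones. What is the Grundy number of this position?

Bitwise XOR of the heap sizes:
  1000  (8)
  0111  (7)
  0101  (5)
  0101  (5)
  ----
  1111  (15)

15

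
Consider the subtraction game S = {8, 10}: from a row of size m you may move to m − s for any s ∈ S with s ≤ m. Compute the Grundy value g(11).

1

Compute g(0), g(1), … for moves {8, 10}:
g(0) = mex{} = 0
g(1) = mex{} = 0
g(2) = mex{} = 0
g(3) = mex{} = 0
g(4) = mex{} = 0
g(5) = mex{} = 0
g(6) = mex{} = 0
g(7) = mex{} = 0
g(8) = mex{0} = 1
g(9) = mex{0} = 1
g(10) = mex{0} = 1
g(11) = mex{0} = 1
So g(11) = 1.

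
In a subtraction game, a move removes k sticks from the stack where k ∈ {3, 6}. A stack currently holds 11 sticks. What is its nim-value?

0

Build the Grundy sequence with g(k) = mex{g(k−s) : s ∈ {3, 6}, s ≤ k}:
k:     0  1  2  3  4  5  6  7  8  9 10 11
g(k):  0  0  0  1  1  1  2  2  2  0  0  0
So g(11) = 0.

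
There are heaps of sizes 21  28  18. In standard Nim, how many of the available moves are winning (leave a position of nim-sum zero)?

3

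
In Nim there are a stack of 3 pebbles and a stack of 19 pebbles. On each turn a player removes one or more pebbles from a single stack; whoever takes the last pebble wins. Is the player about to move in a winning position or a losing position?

Winning position

In binary:
  00011  (3)
  10011  (19)
  -----
  10000  (16)
The nim-sum is 16 ≠ 0, so this is an N-position: the player to move can win.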